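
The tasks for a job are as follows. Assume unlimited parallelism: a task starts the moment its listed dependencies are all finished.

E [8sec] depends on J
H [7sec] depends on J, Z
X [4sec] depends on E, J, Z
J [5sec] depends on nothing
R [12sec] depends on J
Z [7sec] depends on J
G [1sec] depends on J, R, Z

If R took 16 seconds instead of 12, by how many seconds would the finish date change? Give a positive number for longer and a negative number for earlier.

3

Baseline: J→Z→H = 5+7+7 = 19 → 19 seconds.
R has 1 second of float (longest path through it is 18).
The binding chain switches to J→R→G = 5+16+1 = 22; finish 22 seconds.
Change in finish: 22 − 19 = +3 seconds.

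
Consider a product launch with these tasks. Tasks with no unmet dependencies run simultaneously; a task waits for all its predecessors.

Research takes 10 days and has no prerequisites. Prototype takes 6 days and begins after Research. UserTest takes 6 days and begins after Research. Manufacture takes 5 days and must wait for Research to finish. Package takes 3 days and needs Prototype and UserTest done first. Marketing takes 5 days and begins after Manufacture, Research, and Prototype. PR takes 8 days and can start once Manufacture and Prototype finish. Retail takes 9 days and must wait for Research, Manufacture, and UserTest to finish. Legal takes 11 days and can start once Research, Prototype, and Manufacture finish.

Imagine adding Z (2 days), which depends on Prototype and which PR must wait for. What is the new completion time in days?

Originally the product launch takes 27 days.
With Z inserted, PR now waits for max(Manufacture, Prototype, Z).
New critical path: Research→Prototype→Legal = 10+6+11 = 27 ⇒ 27 days.

27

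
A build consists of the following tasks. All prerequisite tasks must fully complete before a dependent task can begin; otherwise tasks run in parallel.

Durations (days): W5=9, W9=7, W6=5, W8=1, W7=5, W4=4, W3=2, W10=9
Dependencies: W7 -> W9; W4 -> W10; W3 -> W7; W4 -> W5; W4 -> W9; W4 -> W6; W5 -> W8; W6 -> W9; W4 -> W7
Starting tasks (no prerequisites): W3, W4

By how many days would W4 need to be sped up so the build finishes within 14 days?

2

Current finish: 16 days; target: 14.
W4 is on every critical path, so each day cut from W4 cuts the finish by one (this holds down to a finish of 14).
Need 16 − 14 = 2 days off W4 → W4 becomes 2 days, finish becomes 14.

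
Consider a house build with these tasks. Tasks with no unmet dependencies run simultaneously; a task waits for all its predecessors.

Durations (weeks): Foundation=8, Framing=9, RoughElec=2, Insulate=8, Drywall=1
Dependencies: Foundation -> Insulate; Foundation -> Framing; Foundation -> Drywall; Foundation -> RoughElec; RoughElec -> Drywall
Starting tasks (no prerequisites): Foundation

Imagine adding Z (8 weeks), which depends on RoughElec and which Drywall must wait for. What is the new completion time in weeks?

19

Originally the plan takes 17 weeks.
With Z inserted, Drywall now waits for max(Foundation, RoughElec, Z).
New critical path: Foundation→RoughElec→Z→Drywall = 8+2+8+1 = 19 ⇒ 19 weeks.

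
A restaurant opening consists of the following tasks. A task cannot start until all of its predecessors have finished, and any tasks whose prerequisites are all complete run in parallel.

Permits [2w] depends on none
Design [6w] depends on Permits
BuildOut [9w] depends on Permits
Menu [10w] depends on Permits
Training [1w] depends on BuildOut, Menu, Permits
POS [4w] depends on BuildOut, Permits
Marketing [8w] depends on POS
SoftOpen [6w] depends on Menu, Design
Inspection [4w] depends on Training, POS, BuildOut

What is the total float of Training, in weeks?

6

Critical path: Permits→BuildOut→POS→Marketing = 2+9+4+8 = 23, so the finish is 23 weeks.
Longest path through Training: 17 weeks (earliest finish 13, latest finish 19).
Float = 23 − 17 = 6.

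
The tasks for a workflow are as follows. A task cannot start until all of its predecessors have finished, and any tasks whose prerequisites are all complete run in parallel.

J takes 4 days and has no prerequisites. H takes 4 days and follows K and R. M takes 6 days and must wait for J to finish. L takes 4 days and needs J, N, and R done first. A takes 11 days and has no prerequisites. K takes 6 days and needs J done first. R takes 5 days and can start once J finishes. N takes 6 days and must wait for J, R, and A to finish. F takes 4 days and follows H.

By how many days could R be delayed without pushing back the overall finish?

The longest chain is A→N→L = 11+6+4 = 21; overall finish 21 days.
Longest path through R: 19 days (earliest finish 9, latest finish 11).
So R can slip 11 − 9 = 2 days.

2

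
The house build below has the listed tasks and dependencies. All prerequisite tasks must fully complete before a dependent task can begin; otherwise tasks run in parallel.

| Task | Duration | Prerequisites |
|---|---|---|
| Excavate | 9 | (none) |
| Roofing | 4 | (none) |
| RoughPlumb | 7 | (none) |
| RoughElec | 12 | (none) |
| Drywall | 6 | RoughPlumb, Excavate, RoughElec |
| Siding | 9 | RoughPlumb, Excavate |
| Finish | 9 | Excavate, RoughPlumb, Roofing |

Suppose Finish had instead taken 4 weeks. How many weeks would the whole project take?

18

The binding path is Excavate→Finish = 9+9 = 18; finish at 18 weeks.
Since Finish is critical, the -5 change carries straight to that chain (now 13 weeks).
Now Excavate→Siding = 9+9 = 18 is longest, so the finish becomes 18 weeks.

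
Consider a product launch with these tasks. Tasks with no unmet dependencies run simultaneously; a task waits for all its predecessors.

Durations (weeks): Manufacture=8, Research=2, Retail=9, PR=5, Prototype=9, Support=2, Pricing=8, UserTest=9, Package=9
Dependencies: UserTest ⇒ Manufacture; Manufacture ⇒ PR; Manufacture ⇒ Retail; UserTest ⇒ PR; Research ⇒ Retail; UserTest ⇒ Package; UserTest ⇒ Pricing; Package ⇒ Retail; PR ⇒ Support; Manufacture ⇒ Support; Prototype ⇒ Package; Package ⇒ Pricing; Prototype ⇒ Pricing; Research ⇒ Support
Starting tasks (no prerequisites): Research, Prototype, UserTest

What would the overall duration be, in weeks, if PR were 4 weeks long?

27

Critical path before the change: Prototype→Package→Retail = 9+9+9 = 27 giving 27 weeks.
PR is off the critical path — its longest chain is 24 weeks, giving 3 of slack.
The critical path is still Prototype→Package→Retail; finish is now 27 weeks.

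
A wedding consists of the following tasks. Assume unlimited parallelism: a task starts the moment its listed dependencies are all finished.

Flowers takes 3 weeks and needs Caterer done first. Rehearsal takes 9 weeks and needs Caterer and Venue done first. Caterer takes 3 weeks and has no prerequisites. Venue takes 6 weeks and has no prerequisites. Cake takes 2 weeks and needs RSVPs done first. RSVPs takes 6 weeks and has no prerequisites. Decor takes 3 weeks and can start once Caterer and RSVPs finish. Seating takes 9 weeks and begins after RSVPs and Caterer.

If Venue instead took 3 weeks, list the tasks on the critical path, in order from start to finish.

RSVPs, Seating

Actual critical path: Venue→Rehearsal = 6+9 = 15 ⇒ 15 weeks.
Venue lies on that path, so at 3 weeks the path becomes 12 weeks.
New critical path: RSVPs→Seating = 6+9 = 15 ⇒ 15 weeks.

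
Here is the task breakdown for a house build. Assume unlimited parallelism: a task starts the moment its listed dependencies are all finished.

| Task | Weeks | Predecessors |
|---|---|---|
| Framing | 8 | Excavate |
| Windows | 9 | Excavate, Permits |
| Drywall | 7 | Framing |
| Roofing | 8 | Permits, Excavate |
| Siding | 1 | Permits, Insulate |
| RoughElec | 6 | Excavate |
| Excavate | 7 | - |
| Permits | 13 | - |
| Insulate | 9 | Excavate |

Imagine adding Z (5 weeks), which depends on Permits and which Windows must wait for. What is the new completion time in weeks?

Originally the plan takes 22 weeks.
With Z inserted, Windows now waits for max(Excavate, Permits, Z).
New critical path: Permits→Z→Windows = 13+5+9 = 27 ⇒ 27 weeks.

27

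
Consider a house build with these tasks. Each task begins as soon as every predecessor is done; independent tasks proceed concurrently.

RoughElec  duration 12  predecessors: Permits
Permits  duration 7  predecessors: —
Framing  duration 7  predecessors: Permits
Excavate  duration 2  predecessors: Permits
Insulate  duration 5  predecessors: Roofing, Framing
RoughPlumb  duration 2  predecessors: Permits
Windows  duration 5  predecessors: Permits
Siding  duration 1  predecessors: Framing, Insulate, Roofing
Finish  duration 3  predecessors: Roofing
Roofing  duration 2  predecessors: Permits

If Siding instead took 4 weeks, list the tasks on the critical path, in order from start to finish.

Permits, Framing, Insulate, Siding

Actual critical path: Permits→Framing→Insulate→Siding = 7+7+5+1 = 20 ⇒ 20 weeks.
Siding lies on that path, so at 4 weeks the path becomes 23 weeks.
The critical path is still Permits→Framing→Insulate→Siding; finish is now 23 weeks.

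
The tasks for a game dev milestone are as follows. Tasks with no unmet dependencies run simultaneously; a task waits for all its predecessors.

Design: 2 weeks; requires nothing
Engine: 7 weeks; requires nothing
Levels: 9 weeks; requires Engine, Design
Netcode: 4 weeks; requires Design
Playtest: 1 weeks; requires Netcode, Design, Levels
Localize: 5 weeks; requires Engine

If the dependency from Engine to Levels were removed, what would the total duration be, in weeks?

12

With the dependency in place, Engine→Levels→Playtest = 7+9+1 = 17 sets the finish at 17 weeks.
Without Engine→Levels, Levels's earliest start moves from 7 to 2.
The longest chain is now Design→Levels→Playtest = 2+9+1 = 12, so the job takes 12 weeks.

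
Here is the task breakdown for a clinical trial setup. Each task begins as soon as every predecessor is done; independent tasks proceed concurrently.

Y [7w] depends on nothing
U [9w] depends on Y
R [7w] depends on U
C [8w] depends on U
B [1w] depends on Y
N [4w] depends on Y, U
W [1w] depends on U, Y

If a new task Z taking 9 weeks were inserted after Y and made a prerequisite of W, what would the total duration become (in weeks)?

24

Originally the project takes 24 weeks.
With Z inserted, W now waits for max(U, Y, Z).
New critical path: Y→U→C = 7+9+8 = 24 ⇒ 24 weeks.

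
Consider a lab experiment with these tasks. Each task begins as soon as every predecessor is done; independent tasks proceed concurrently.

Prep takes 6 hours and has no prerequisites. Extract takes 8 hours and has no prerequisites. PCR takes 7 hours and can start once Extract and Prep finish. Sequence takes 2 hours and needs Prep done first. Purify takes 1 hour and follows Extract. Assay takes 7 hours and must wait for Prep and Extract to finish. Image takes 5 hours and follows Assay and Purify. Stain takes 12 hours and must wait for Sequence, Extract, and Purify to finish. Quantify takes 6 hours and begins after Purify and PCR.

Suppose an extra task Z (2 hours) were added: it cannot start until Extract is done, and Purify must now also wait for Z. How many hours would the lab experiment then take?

Originally the lab experiment takes 21 hours.
With Z inserted, Purify now waits for max(Extract, Z).
New critical path: Extract→Z→Purify→Stain = 8+2+1+12 = 23 ⇒ 23 hours.

23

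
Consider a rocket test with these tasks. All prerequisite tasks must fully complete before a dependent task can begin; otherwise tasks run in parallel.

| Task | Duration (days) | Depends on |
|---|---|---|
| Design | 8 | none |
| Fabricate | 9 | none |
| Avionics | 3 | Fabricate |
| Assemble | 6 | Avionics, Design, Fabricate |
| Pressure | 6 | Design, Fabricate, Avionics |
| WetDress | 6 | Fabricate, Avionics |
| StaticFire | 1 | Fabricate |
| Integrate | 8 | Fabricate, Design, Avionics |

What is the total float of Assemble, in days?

The longest chain is Fabricate→Avionics→Integrate = 9+3+8 = 20; overall finish 20 days.
Assemble finishes as early as 18 and must finish by 20.
Float = 20 − 18 = 2.

2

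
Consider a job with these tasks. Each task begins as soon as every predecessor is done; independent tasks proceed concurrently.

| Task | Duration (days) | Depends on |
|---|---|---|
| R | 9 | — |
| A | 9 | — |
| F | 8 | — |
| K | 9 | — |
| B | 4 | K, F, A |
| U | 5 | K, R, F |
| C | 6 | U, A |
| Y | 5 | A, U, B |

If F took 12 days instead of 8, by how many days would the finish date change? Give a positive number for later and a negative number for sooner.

Critical path before the change: R→U→C = 9+5+6 = 20 giving 20 days.
F has 1 day of float (longest path through it is 19).
Now F→U→C = 12+5+6 = 23 is longest, so the finish becomes 23 days.
Change in finish: 23 − 20 = +3 days.

3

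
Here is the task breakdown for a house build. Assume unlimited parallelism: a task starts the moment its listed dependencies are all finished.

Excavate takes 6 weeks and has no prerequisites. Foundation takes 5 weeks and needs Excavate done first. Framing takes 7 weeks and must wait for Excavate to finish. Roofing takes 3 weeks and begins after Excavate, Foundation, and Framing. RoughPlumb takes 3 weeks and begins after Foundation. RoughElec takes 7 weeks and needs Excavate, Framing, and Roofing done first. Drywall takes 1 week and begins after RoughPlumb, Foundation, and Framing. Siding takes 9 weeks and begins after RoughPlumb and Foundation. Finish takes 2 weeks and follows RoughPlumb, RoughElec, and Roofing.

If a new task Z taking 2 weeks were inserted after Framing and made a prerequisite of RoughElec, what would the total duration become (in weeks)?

25

Originally the plan takes 25 weeks.
With Z inserted, RoughElec now waits for max(Excavate, Framing, Roofing, Z).
New critical path: Excavate→Framing→Roofing→RoughElec→Finish = 6+7+3+7+2 = 25 ⇒ 25 weeks.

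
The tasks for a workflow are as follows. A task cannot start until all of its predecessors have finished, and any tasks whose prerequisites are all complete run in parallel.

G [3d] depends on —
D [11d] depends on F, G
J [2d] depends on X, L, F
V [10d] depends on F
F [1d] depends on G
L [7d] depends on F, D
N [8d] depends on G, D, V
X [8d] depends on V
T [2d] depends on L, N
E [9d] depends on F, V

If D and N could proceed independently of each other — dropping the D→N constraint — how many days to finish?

With the dependency in place, G→F→D→N→T = 3+1+11+8+2 = 25 sets the finish at 25 days.
Without D→N, N's earliest start moves from 15 to 14.
The longest chain is now G→F→V→X→J = 3+1+10+8+2 = 24, so the project takes 24 days.

24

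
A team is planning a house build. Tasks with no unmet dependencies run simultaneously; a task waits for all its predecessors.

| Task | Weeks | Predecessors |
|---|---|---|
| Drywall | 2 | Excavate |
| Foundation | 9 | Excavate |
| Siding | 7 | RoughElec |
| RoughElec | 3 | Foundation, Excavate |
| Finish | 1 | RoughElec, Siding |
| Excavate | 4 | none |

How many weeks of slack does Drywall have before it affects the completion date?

18

The longest chain is Excavate→Foundation→RoughElec→Siding→Finish = 4+9+3+7+1 = 24; overall finish 24 weeks.
Drywall finishes as early as 6 and must finish by 24.
Slack of Drywall = 22 − 4 = 18 weeks.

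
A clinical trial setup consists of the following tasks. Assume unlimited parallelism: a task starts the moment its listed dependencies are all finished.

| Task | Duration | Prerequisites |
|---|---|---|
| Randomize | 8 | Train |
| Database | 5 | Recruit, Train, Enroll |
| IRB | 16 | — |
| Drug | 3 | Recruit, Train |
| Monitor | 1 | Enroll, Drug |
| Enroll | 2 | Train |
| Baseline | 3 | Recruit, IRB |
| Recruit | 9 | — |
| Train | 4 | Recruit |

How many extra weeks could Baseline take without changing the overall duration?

2

Recruit→Train→Randomize = 9+4+8 = 21 sets the makespan at 21 weeks.
Longest path through Baseline: 19 weeks (earliest finish 19, latest finish 21).
Float = 21 − 19 = 2.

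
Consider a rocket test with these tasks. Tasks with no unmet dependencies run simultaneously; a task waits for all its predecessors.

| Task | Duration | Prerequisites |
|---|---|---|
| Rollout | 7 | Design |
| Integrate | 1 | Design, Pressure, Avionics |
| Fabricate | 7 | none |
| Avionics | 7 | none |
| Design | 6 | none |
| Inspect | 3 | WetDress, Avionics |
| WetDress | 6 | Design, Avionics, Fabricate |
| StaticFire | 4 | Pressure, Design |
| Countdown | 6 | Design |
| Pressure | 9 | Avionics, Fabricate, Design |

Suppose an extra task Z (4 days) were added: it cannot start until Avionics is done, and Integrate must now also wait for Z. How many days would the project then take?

20

Originally the project takes 20 days.
With Z inserted, Integrate now waits for max(Design, Pressure, Avionics, Z).
New critical path: Fabricate→Pressure→StaticFire = 7+9+4 = 20 ⇒ 20 days.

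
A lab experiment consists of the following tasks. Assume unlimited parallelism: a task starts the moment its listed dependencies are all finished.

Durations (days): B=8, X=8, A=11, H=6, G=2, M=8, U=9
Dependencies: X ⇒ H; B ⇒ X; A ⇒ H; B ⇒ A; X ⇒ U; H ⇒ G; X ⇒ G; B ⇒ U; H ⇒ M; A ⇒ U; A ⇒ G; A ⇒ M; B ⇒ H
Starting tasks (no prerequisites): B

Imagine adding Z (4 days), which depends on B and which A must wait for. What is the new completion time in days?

Originally the job takes 33 days.
With Z inserted, A now waits for max(B, Z).
New critical path: B→Z→A→H→M = 8+4+11+6+8 = 37 ⇒ 37 days.

37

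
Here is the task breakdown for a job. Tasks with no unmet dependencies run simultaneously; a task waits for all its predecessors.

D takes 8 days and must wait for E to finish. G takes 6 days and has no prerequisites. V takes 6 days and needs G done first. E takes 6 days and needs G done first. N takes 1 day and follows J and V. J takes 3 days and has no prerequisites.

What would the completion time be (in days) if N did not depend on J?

Original critical path: G→E→D = 6+6+8 = 20 ⇒ 20 days.
Dropping J→N doesn't change N's earliest start (12); another predecessor still binds.
The longest chain is now G→E→D = 6+6+8 = 20, so the job takes 20 days.

20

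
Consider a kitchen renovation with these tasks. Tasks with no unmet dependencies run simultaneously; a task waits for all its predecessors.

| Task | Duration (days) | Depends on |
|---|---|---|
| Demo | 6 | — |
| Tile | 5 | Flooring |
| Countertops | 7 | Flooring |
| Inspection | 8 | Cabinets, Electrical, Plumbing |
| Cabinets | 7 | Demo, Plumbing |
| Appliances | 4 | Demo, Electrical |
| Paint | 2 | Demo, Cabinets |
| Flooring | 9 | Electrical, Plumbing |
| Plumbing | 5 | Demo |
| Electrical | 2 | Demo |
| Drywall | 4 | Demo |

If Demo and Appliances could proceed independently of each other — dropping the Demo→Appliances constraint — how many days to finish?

27

With the dependency in place, Demo→Plumbing→Flooring→Countertops = 6+5+9+7 = 27 sets the finish at 27 days.
Dropping Demo→Appliances doesn't change Appliances's earliest start (8); another predecessor still binds.
New critical path: Demo→Plumbing→Flooring→Countertops = 6+5+9+7 = 27 ⇒ 27 days.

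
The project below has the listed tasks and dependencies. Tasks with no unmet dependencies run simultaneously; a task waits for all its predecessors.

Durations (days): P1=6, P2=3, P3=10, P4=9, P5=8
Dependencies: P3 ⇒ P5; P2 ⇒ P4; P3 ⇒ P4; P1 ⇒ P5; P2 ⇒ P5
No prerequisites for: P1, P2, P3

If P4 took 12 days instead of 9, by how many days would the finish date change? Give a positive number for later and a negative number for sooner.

3

Baseline: P3→P4 = 10+9 = 19 → 19 days.
Since P4 is critical, the +3 change carries straight to that chain (now 22 days).
No other chain overtakes it, so the finish is 22 days.
Change in finish: 22 − 19 = +3 days.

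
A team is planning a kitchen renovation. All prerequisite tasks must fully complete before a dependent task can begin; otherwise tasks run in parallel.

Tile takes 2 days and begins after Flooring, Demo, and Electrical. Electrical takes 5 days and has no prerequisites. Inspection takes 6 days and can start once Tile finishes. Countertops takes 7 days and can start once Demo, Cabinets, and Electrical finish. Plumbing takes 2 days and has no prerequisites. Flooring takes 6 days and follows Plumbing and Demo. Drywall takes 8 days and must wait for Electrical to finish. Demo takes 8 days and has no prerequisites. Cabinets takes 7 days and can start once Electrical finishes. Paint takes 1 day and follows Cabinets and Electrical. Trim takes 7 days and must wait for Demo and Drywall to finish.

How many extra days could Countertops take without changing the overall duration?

Demo→Flooring→Tile→Inspection = 8+6+2+6 = 22 sets the makespan at 22 days.
Longest path through Countertops: 19 days (earliest finish 19, latest finish 22).
So Countertops can slip 22 − 19 = 3 days.

3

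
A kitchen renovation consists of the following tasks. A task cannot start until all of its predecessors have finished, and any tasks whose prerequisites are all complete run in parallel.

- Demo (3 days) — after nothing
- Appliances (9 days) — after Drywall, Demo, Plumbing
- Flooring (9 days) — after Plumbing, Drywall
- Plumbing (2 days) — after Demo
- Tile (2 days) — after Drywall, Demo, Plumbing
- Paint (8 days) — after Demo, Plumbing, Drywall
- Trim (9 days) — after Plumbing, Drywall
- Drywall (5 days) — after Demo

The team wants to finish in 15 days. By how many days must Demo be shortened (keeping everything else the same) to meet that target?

2

Current finish: 17 days; target: 15.
Demo is on every critical path, so each day cut from Demo cuts the finish by one (this holds down to a finish of 15).
Need 17 − 15 = 2 days off Demo → Demo becomes 1 day, finish becomes 15.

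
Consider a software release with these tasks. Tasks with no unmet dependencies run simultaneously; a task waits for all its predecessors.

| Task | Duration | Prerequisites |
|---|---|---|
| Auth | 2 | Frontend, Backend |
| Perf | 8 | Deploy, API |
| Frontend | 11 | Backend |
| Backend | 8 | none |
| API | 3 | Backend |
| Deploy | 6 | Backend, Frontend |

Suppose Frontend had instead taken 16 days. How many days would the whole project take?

38

Actual critical path: Backend→Frontend→Deploy→Perf = 8+11+6+8 = 33 ⇒ 33 days.
Frontend is on the critical path; changing it to 16 makes that path 38 days.
No other chain overtakes it, so the finish is 38 days.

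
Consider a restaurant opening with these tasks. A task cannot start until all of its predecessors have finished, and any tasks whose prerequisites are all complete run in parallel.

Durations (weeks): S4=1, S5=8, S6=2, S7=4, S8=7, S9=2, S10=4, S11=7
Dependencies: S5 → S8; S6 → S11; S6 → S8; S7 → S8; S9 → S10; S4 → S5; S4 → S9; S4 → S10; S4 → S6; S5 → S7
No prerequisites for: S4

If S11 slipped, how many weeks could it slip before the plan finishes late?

10

Critical path: S4→S5→S7→S8 = 1+8+4+7 = 20, so the finish is 20 weeks.
S11 finishes as early as 10 and must finish by 20.
Slack of S11 = 13 − 3 = 10 weeks.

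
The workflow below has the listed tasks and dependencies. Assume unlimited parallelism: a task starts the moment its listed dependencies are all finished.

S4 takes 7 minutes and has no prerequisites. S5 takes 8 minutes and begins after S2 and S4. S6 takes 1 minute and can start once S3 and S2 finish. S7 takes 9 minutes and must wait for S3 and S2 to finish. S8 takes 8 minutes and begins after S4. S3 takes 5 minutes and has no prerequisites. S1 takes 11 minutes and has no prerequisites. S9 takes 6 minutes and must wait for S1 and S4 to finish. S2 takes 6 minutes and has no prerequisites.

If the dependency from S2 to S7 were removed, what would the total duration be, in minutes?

17

Original critical path: S1→S9 = 11+6 = 17 ⇒ 17 minutes.
Without S2→S7, S7's earliest start moves from 6 to 5.
The longest chain is now S1→S9 = 11+6 = 17, so the job takes 17 minutes.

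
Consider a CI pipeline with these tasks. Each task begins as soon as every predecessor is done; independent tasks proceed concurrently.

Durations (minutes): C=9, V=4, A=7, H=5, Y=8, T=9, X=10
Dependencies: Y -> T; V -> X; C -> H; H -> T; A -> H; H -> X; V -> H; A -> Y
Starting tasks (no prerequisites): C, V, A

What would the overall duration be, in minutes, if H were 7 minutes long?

Actual critical path: C→H→X = 9+5+10 = 24 ⇒ 24 minutes.
Since H is critical, the +2 change carries straight to that chain (now 26 minutes).
No other chain overtakes it, so the finish is 26 minutes.

26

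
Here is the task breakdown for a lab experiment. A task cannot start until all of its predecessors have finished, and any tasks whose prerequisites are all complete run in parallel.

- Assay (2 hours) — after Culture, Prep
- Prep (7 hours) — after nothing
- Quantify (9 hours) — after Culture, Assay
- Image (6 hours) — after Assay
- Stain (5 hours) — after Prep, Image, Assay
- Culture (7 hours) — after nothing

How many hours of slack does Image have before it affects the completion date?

0

The longest chain is Prep→Assay→Image→Stain = 7+2+6+5 = 20; overall finish 20 hours.
Longest path through Image: 20 hours (earliest finish 15, latest finish 15).
Slack of Image = 9 − 9 = 0 hours.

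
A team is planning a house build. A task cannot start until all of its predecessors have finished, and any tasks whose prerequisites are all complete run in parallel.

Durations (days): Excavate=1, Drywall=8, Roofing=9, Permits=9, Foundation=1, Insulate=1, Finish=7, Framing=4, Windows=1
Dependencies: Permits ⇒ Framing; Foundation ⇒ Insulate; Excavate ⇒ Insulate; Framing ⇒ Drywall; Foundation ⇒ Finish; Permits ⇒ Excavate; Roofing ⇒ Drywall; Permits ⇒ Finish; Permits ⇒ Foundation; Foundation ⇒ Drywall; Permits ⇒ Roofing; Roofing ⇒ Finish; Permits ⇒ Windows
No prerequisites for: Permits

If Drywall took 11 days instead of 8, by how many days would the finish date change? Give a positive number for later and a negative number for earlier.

3

Critical path before the change: Permits→Roofing→Drywall = 9+9+8 = 26 giving 26 days.
Drywall is on the critical path; changing it to 11 makes that path 29 days.
No other chain overtakes it, so the finish is 29 days.
Change in finish: 29 − 26 = +3 days.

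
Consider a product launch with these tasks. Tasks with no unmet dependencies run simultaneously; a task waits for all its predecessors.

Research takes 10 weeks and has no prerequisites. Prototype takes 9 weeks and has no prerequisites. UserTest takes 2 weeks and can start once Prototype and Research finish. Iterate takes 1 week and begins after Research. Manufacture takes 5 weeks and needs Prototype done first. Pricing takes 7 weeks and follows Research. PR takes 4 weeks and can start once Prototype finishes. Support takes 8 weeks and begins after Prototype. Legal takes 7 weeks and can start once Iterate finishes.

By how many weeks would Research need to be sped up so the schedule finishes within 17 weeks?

1

Current finish: 18 weeks; target: 17.
Research is on every critical path, so each week cut from Research cuts the finish by one (this holds down to a finish of 17).
Need 18 − 17 = 1 week off Research → Research becomes 9 weeks, finish becomes 17.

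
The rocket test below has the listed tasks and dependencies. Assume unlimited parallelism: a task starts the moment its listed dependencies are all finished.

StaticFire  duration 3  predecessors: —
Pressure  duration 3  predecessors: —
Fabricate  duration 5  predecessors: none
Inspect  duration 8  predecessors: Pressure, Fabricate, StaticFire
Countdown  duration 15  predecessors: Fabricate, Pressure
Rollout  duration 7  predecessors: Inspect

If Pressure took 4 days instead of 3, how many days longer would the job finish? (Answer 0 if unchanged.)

Critical path before the change: Fabricate→Inspect→Rollout = 5+8+7 = 20 giving 20 days.
Pressure is off the critical path — its longest chain is 18 days, giving 2 of slack.
The critical path is still Fabricate→Inspect→Rollout; finish is now 20 days.
Change in finish: 20 − 20 = +0 days.

0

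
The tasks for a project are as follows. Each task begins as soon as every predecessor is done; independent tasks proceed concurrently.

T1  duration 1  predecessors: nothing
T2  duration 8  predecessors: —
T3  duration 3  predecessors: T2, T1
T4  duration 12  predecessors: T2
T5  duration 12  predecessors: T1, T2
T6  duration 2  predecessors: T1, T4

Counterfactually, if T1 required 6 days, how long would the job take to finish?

22

Baseline: T2→T4→T6 = 8+12+2 = 22 → 22 days.
T1 has 9 days of float (longest path through it is 13).
The critical path is still T2→T4→T6; finish is now 22 days.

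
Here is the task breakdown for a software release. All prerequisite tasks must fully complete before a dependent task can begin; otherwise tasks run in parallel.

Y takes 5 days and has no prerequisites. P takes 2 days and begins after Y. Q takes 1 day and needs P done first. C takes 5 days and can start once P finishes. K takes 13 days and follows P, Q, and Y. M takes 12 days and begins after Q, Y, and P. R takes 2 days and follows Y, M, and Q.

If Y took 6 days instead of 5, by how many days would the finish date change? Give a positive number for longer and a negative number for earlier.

1

Baseline: Y→P→Q→M→R = 5+2+1+12+2 = 22 → 22 days.
Since Y is critical, the +1 change carries straight to that chain (now 23 days).
No other chain overtakes it, so the finish is 23 days.
Change in finish: 23 − 22 = +1 days.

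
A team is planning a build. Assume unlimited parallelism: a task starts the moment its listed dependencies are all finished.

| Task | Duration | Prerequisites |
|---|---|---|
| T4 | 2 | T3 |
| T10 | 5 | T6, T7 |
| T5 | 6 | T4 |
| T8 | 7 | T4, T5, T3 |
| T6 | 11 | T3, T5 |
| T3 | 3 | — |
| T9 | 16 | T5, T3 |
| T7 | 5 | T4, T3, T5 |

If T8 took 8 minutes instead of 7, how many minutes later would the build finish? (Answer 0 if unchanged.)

Critical path before the change: T3→T4→T5→T6→T10 = 3+2+6+11+5 = 27 giving 27 minutes.
T8 is off the critical path — its longest chain is 18 minutes, giving 9 of slack.
The critical path is still T3→T4→T5→T6→T10; finish is now 27 minutes.
Change in finish: 27 − 27 = +0 minutes.

0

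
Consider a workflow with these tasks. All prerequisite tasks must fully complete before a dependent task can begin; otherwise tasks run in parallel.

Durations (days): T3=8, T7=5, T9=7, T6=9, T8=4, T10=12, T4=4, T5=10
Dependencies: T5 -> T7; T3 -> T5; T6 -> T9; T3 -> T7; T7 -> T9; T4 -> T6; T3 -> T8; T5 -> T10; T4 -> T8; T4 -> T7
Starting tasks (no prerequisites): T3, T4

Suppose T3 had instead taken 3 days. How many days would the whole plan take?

25

As given, the longest chain is T3→T5→T7→T9 = 8+10+5+7 = 30, so the finish is 30 days.
T3 is on the critical path; changing it to 3 makes that path 25 days.
That remains the longest chain; total 25 days.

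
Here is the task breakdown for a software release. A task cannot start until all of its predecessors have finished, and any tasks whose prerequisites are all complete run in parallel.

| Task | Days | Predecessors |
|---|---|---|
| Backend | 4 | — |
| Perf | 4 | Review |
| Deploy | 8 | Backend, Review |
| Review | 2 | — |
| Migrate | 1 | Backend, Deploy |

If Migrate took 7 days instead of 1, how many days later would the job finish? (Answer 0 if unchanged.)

Critical path before the change: Backend→Deploy→Migrate = 4+8+1 = 13 giving 13 days.
Migrate is on the critical path; changing it to 7 makes that path 19 days.
The critical path is still Backend→Deploy→Migrate; finish is now 19 days.
Change in finish: 19 − 13 = +6 days.

6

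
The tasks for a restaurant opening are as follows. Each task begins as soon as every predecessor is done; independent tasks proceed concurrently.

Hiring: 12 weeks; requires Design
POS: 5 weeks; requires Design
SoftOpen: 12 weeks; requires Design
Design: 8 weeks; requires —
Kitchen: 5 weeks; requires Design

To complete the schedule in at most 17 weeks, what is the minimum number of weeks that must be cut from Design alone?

3

Current finish: 20 weeks; target: 17.
Design is on every critical path, so each week cut from Design cuts the finish by one (this holds down to a finish of 13).
Need 20 − 17 = 3 weeks off Design → Design becomes 5 weeks, finish becomes 17.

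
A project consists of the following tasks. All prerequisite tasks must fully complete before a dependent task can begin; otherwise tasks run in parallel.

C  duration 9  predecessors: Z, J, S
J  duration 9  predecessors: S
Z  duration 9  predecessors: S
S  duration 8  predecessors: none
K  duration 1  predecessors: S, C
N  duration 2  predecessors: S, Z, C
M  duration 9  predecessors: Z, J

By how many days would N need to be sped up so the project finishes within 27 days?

Current finish: 28 days; target: 27.
N is on every critical path, so each day cut from N cuts the finish by one (this holds down to a finish of 27).
Need 28 − 27 = 1 day off N → N becomes 1 day, finish becomes 27.

1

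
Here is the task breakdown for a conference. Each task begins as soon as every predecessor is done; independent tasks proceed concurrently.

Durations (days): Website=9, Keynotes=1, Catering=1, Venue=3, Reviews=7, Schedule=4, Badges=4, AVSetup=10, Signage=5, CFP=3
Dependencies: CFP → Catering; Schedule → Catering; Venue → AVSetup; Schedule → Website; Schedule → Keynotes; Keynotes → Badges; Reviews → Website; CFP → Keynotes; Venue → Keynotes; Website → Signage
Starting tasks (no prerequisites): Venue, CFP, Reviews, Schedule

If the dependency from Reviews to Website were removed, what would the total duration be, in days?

Before: longest chain Reviews→Website→Signage = 7+9+5 = 21, finish 21.
Without Reviews→Website, Website's earliest start moves from 7 to 4.
After: Schedule→Website→Signage = 4+9+5 = 18 → 18 days.

18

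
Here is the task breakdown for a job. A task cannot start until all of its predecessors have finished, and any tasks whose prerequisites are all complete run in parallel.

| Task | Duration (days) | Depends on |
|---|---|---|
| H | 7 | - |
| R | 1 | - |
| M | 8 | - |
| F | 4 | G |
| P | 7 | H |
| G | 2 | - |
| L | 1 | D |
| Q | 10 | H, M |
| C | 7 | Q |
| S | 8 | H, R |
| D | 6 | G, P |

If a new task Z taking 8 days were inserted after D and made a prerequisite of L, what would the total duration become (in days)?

29

Originally the schedule takes 25 days.
With Z inserted, L now waits for max(D, Z).
New critical path: H→P→D→Z→L = 7+7+6+8+1 = 29 ⇒ 29 days.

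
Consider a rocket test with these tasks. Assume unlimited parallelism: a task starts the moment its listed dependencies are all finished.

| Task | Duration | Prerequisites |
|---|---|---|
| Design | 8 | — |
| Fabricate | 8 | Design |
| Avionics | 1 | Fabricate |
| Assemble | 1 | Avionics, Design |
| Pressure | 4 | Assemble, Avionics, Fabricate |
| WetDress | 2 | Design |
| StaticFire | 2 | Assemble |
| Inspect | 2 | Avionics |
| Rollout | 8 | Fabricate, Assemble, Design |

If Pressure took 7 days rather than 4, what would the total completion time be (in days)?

Baseline: Design→Fabricate→Avionics→Assemble→Rollout = 8+8+1+1+8 = 26 → 26 days.
Pressure is off the critical path — its longest chain is 22 days, giving 4 of slack.
That remains the longest chain; total 26 days.

26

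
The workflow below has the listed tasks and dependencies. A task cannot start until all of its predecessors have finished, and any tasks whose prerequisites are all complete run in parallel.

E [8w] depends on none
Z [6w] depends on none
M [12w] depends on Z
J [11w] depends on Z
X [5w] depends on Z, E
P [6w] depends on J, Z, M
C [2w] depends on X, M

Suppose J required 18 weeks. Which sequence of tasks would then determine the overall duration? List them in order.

Z, J, P

Baseline: Z→M→P = 6+12+6 = 24 → 24 weeks.
J is off the critical path — its longest chain is 23 weeks, giving 1 of slack.
Now Z→J→P = 6+18+6 = 30 is longest, so the finish becomes 30 weeks.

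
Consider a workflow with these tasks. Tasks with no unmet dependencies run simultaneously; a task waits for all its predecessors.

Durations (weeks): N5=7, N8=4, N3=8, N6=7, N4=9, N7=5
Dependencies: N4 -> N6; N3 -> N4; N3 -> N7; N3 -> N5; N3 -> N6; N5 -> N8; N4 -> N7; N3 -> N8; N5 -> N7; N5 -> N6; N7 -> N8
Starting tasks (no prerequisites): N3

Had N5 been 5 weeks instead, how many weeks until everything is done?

Critical path before the change: N3→N4→N7→N8 = 8+9+5+4 = 26 giving 26 weeks.
N5 is off the critical path — its longest chain is 24 weeks, giving 2 of slack.
The critical path is still N3→N4→N7→N8; finish is now 26 weeks.

26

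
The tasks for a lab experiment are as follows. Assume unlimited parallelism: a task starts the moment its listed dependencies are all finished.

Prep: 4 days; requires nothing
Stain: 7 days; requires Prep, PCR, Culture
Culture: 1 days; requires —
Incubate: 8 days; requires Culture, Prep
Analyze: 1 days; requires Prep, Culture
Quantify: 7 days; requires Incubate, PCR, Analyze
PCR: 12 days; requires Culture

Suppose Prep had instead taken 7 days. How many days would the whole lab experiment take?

As given, the longest chain is Culture→PCR→Stain = 1+12+7 = 20, so the finish is 20 days.
Prep has 1 day of float (longest path through it is 19).
New critical path: Prep→Incubate→Quantify = 7+8+7 = 22 ⇒ 22 days.

22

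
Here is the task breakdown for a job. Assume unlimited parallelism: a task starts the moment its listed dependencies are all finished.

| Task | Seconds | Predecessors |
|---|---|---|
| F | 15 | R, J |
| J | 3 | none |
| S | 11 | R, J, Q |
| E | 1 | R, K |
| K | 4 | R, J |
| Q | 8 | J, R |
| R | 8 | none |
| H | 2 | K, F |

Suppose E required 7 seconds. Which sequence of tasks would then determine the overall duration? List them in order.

Critical path before the change: R→Q→S = 8+8+11 = 27 giving 27 seconds.
The longest path through E is only 13 seconds, so E has float 14.
No other chain overtakes it, so the finish is 27 seconds.

R, Q, S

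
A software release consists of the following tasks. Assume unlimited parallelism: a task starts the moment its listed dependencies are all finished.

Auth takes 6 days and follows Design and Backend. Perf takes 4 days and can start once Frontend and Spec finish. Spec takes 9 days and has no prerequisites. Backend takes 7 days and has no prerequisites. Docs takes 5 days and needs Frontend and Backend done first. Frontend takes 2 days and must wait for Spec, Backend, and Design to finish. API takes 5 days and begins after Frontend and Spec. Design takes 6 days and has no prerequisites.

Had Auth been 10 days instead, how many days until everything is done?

Critical path before the change: Spec→Frontend→API = 9+2+5 = 16 giving 16 days.
Auth is off the critical path — its longest chain is 13 days, giving 3 of slack.
The binding chain switches to Backend→Auth = 7+10 = 17; finish 17 days.

17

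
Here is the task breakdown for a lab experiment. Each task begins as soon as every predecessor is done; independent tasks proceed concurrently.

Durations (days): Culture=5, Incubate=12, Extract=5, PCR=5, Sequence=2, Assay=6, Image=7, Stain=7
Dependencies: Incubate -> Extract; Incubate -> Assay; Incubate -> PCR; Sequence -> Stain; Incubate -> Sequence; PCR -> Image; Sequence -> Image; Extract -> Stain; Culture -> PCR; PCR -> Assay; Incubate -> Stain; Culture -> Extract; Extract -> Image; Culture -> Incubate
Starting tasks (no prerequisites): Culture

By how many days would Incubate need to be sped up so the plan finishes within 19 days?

Current finish: 29 days; target: 19.
Incubate is on every critical path, so each day cut from Incubate cuts the finish by one (this holds down to a finish of 18).
Need 29 − 19 = 10 days off Incubate → Incubate becomes 2 days, finish becomes 19.

10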